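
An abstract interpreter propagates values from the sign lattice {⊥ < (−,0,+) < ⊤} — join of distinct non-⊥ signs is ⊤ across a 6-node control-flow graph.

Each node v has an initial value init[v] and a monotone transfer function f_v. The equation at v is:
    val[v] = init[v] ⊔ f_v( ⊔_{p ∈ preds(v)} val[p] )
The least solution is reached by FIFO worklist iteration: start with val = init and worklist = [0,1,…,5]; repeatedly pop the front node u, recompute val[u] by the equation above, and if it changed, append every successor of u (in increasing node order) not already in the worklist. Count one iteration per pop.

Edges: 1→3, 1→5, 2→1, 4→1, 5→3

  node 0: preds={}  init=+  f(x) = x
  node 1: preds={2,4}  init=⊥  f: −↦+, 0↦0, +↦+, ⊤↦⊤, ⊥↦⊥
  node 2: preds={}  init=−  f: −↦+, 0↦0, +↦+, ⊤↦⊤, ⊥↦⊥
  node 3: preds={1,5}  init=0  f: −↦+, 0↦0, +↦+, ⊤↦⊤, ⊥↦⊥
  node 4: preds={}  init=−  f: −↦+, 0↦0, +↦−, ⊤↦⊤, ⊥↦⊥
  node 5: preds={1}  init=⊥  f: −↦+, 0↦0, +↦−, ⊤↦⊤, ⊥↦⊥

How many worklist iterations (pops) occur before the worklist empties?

Iteration log — 7 steps:
  step 1. node 0  ⊔preds=⊥  new=+  stable
  step 2. node 1  ⊔preds=−  new=+  old=⊥  +wl: 
  step 3. node 2  ⊔preds=⊥  new=−  stable
  step 4. node 3  ⊔preds=+  new=⊤  old=0  +wl: 
  step 5. node 4  ⊔preds=⊥  new=−  stable
  step 6. node 5  ⊔preds=+  new=−  old=⊥  +wl: 3
  step 7. node 3  ⊔preds=⊤  new=⊤  stable

Least fixpoint reached:
  node 0: +
  node 1: +
  node 2: −
  node 3: ⊤
  node 4: −
  node 5: −

7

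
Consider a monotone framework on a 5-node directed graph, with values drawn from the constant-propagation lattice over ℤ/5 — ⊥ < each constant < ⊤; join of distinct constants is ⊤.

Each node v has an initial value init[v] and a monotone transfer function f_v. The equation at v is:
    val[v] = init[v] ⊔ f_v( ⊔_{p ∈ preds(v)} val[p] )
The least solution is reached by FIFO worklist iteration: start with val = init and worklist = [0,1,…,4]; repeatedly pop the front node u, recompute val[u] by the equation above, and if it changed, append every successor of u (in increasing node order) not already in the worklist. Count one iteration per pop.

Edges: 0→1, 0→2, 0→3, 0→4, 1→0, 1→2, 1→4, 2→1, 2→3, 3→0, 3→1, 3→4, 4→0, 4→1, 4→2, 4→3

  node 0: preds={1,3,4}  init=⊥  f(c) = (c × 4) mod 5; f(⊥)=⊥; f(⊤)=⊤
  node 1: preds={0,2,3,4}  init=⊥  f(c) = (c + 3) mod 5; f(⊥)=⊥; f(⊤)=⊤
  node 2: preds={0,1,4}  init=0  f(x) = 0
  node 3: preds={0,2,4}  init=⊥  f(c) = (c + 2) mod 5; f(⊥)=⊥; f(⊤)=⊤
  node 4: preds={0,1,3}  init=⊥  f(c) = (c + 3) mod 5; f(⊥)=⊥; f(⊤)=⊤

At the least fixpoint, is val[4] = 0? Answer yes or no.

Iteration log — 12 steps:
  step 1. node 0  ⊔preds=⊥  new=⊥  stable
  step 2. node 1  ⊔preds=0  new=3  old=⊥  +wl: 0
  step 3. node 2  ⊔preds=3  new=0  stable
  step 4. node 3  ⊔preds=0  new=2  old=⊥  +wl: 1
  step 5. node 4  ⊔preds=⊤  new=⊤  old=⊥  +wl: 2,3
  step 6. node 0  ⊔preds=⊤  new=⊤  old=⊥  +wl: 4
  step 7. node 1  ⊔preds=⊤  new=⊤  old=3  +wl: 0
  step 8. node 2  ⊔preds=⊤  new=0  stable
  step 9. node 3  ⊔preds=⊤  new=⊤  old=2  +wl: 1
  step 10. node 4  ⊔preds=⊤  new=⊤  stable
  step 11. node 0  ⊔preds=⊤  new=⊤  stable
  step 12. node 1  ⊔preds=⊤  new=⊤  stable

Least fixpoint reached:
  node 0: ⊤
  node 1: ⊤
  node 2: 0
  node 3: ⊤
  node 4: ⊤

no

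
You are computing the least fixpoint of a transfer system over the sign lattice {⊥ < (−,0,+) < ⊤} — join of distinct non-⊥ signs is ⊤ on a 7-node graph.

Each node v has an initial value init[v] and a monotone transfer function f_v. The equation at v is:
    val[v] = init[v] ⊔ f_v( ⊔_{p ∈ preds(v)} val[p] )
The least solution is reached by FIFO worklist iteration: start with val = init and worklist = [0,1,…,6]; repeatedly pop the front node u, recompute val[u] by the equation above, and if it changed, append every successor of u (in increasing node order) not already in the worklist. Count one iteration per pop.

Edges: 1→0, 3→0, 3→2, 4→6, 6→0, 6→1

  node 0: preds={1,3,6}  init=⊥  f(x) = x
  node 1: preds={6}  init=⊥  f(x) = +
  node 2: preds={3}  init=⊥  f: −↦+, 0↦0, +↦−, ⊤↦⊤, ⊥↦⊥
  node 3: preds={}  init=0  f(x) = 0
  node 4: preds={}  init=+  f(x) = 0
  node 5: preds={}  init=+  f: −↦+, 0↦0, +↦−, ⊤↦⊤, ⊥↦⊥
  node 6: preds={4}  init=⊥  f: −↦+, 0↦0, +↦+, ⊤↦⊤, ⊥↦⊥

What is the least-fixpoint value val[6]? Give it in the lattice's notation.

Trace (9 dequeues):
  [1] u=0 | in 0 | out 0 | prev ⊥ | push {}
  [2] u=1 | in ⊥ | out + | prev ⊥ | push {0}
  [3] u=2 | in 0 | out 0 | prev ⊥ | push {}
  [4] u=3 | in ⊥ | out 0 | ==
  [5] u=4 | in ⊥ | out ⊤ | prev + | push {}
  [6] u=5 | in ⊥ | out + | ==
  [7] u=6 | in ⊤ | out ⊤ | prev ⊥ | push {1}
  [8] u=0 | in ⊤ | out ⊤ | prev 0 | push {}
  [9] u=1 | in ⊤ | out + | ==

Converged values:
  [0] ⊤
  [1] +
  [2] 0
  [3] 0
  [4] ⊤
  [5] +
  [6] ⊤

⊤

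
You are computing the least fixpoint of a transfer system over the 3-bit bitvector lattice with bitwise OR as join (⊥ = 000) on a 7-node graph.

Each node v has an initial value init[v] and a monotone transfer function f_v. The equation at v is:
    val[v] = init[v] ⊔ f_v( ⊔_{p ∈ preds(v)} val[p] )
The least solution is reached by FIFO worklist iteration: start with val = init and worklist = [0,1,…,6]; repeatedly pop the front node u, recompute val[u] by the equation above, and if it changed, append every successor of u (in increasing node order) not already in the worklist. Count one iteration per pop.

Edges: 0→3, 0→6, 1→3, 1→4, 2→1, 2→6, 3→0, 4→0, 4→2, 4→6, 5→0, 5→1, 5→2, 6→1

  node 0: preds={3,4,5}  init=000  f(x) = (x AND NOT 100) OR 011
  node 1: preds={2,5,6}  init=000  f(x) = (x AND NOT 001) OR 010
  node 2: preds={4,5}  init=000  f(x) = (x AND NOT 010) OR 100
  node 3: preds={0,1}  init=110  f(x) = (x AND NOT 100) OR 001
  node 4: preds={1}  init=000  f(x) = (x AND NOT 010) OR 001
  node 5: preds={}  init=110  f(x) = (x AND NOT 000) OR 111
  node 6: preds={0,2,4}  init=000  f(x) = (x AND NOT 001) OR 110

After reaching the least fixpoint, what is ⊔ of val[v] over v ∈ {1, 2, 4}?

111

Trace (12 dequeues):
  [1] u=0 | in 110 | out 011 | prev 000 | push {}
  [2] u=1 | in 110 | out 110 | prev 000 | push {}
  [3] u=2 | in 110 | out 100 | prev 000 | push {1}
  [4] u=3 | in 111 | out 111 | prev 110 | push {0}
  [5] u=4 | in 110 | out 101 | prev 000 | push {2}
  [6] u=5 | in 000 | out 111 | prev 110 | push {}
  [7] u=6 | in 111 | out 110 | prev 000 | push {}
  [8] u=1 | in 111 | out 110 | ==
  [9] u=0 | in 111 | out 011 | ==
  [10] u=2 | in 111 | out 101 | prev 100 | push {1,6}
  [11] u=1 | in 111 | out 110 | ==
  [12] u=6 | in 111 | out 110 | ==

Converged values:
  [0] 011
  [1] 110
  [2] 101
  [3] 111
  [4] 101
  [5] 111
  [6] 110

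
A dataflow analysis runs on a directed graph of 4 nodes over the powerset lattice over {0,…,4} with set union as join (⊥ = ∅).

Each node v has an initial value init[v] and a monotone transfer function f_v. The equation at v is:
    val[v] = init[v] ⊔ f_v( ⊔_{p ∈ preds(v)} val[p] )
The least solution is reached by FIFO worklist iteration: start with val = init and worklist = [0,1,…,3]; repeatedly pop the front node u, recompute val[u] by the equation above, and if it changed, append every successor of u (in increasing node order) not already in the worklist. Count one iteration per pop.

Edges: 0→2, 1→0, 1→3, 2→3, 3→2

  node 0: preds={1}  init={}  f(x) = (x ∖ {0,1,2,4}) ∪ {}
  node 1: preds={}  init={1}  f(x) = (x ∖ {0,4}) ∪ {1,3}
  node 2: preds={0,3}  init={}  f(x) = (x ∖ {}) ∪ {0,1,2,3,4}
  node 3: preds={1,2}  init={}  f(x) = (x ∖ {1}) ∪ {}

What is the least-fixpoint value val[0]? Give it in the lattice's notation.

{3}

Trace (6 dequeues):
  [1] u=0 | in {1} | out {} | ==
  [2] u=1 | in {} | out {1,3} | prev {1} | push {0}
  [3] u=2 | in {} | out {0,1,2,3,4} | prev {} | push {}
  [4] u=3 | in {0,1,2,3,4} | out {0,2,3,4} | prev {} | push {2}
  [5] u=0 | in {1,3} | out {3} | prev {} | push {}
  [6] u=2 | in {0,2,3,4} | out {0,1,2,3,4} | ==

Converged values:
  [0] {3}
  [1] {1,3}
  [2] {0,1,2,3,4}
  [3] {0,2,3,4}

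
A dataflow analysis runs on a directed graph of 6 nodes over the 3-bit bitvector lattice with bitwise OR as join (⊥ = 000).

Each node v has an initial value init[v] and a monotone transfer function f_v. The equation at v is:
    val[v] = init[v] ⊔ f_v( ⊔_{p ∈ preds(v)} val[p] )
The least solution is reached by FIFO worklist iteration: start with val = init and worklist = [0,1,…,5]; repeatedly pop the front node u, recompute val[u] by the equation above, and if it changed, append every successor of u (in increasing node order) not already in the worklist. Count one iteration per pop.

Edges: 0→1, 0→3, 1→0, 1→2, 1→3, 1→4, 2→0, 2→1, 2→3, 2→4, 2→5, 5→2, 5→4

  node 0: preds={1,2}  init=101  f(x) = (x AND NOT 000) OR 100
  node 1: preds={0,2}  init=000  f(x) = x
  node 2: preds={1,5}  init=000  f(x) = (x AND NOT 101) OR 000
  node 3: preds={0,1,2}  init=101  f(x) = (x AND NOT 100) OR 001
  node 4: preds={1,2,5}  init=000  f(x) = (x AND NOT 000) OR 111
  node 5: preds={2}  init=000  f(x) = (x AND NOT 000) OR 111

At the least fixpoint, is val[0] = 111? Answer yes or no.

Worklist (16 pops):
  #1 pop 0: in=000 → 101 (no change)
  #2 pop 1: in=101 → 101 (was 000); enqueue [0]
  #3 pop 2: in=101 → 000 (no change)
  #4 pop 3: in=101 → 101 (no change)
  #5 pop 4: in=101 → 111 (was 000); enqueue []
  #6 pop 5: in=000 → 111 (was 000); enqueue [2,4]
  #7 pop 0: in=101 → 101 (no change)
  #8 pop 2: in=111 → 010 (was 000); enqueue [0,1,3,5]
  #9 pop 4: in=111 → 111 (no change)
  #10 pop 0: in=111 → 111 (was 101); enqueue []
  #11 pop 1: in=111 → 111 (was 101); enqueue [0,2,4]
  #12 pop 3: in=111 → 111 (was 101); enqueue []
  #13 pop 5: in=010 → 111 (no change)
  #14 pop 0: in=111 → 111 (no change)
  #15 pop 2: in=111 → 010 (no change)
  #16 pop 4: in=111 → 111 (no change)

Fixpoint:
  val[0] = 111
  val[1] = 111
  val[2] = 010
  val[3] = 111
  val[4] = 111
  val[5] = 111

yes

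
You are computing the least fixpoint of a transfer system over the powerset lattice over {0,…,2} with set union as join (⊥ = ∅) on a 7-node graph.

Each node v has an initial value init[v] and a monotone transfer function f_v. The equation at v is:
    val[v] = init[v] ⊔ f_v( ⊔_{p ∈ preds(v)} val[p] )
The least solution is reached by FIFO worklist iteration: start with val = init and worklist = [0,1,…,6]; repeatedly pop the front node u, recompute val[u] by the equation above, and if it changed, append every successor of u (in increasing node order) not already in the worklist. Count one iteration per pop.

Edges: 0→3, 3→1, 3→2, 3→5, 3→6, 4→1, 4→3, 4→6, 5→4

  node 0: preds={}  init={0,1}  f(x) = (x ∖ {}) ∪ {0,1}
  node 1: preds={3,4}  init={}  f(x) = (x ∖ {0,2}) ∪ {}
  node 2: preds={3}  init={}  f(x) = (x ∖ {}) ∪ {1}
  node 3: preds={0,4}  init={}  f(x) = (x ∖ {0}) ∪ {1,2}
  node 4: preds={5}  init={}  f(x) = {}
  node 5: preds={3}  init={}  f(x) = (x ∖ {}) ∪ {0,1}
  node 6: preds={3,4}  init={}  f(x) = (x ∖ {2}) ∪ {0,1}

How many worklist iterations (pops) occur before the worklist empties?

Iteration log — 10 steps:
  step 1. node 0  ⊔preds={}  new={0,1}  stable
  step 2. node 1  ⊔preds={}  new={}  stable
  step 3. node 2  ⊔preds={}  new={1}  old={}  +wl: 
  step 4. node 3  ⊔preds={0,1}  new={1,2}  old={}  +wl: 1,2
  step 5. node 4  ⊔preds={}  new={}  stable
  step 6. node 5  ⊔preds={1,2}  new={0,1,2}  old={}  +wl: 4
  step 7. node 6  ⊔preds={1,2}  new={0,1}  old={}  +wl: 
  step 8. node 1  ⊔preds={1,2}  new={1}  old={}  +wl: 
  step 9. node 2  ⊔preds={1,2}  new={1,2}  old={1}  +wl: 
  step 10. node 4  ⊔preds={0,1,2}  new={}  stable

Least fixpoint reached:
  node 0: {0,1}
  node 1: {1}
  node 2: {1,2}
  node 3: {1,2}
  node 4: {}
  node 5: {0,1,2}
  node 6: {0,1}

10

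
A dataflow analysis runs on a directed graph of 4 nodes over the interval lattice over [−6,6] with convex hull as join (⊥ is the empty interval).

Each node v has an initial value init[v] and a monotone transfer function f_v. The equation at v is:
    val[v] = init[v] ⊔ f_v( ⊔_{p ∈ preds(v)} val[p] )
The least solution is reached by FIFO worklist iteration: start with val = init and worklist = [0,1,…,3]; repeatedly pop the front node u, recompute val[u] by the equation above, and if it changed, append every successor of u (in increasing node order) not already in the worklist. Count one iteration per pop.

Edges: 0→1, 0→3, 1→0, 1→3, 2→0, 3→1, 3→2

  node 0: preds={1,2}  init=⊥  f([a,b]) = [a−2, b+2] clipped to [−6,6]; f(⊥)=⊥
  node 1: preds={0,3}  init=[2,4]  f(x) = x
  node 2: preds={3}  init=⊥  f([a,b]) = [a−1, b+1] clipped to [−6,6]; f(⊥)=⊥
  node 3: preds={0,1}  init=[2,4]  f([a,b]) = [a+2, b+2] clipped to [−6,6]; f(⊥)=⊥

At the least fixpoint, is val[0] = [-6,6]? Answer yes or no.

Iteration log — 20 steps:
  step 1. node 0  ⊔preds=[2,4]  new=[0,6]  old=⊥  +wl: 
  step 2. node 1  ⊔preds=[0,6]  new=[0,6]  old=[2,4]  +wl: 0
  step 3. node 2  ⊔preds=[2,4]  new=[1,5]  old=⊥  +wl: 
  step 4. node 3  ⊔preds=[0,6]  new=[2,6]  old=[2,4]  +wl: 1,2
  step 5. node 0  ⊔preds=[0,6]  new=[-2,6]  old=[0,6]  +wl: 3
  step 6. node 1  ⊔preds=[-2,6]  new=[-2,6]  old=[0,6]  +wl: 0
  step 7. node 2  ⊔preds=[2,6]  new=[1,6]  old=[1,5]  +wl: 
  step 8. node 3  ⊔preds=[-2,6]  new=[0,6]  old=[2,6]  +wl: 1,2
  step 9. node 0  ⊔preds=[-2,6]  new=[-4,6]  old=[-2,6]  +wl: 3
  step 10. node 1  ⊔preds=[-4,6]  new=[-4,6]  old=[-2,6]  +wl: 0
  step 11. node 2  ⊔preds=[0,6]  new=[-1,6]  old=[1,6]  +wl: 
  step 12. node 3  ⊔preds=[-4,6]  new=[-2,6]  old=[0,6]  +wl: 1,2
  step 13. node 0  ⊔preds=[-4,6]  new=[-6,6]  old=[-4,6]  +wl: 3
  step 14. node 1  ⊔preds=[-6,6]  new=[-6,6]  old=[-4,6]  +wl: 0
  step 15. node 2  ⊔preds=[-2,6]  new=[-3,6]  old=[-1,6]  +wl: 
  step 16. node 3  ⊔preds=[-6,6]  new=[-4,6]  old=[-2,6]  +wl: 1,2
  step 17. node 0  ⊔preds=[-6,6]  new=[-6,6]  stable
  step 18. node 1  ⊔preds=[-6,6]  new=[-6,6]  stable
  step 19. node 2  ⊔preds=[-4,6]  new=[-5,6]  old=[-3,6]  +wl: 0
  step 20. node 0  ⊔preds=[-6,6]  new=[-6,6]  stable

Least fixpoint reached:
  node 0: [-6,6]
  node 1: [-6,6]
  node 2: [-5,6]
  node 3: [-4,6]

yes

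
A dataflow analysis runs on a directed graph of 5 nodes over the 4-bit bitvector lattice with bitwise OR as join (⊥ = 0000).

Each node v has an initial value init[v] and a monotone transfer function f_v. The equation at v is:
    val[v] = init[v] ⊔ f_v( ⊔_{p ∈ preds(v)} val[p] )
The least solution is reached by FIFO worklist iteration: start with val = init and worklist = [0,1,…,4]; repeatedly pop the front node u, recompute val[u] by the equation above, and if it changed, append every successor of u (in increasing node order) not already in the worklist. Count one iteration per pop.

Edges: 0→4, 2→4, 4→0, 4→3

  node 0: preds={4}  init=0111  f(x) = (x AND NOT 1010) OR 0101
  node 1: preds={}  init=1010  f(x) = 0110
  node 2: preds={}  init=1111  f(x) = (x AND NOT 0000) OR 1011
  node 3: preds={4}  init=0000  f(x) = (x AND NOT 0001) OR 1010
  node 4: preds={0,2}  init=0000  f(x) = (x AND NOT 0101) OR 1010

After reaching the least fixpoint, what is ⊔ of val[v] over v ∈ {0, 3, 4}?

Iteration log — 7 steps:
  step 1. node 0  ⊔preds=0000  new=0111  stable
  step 2. node 1  ⊔preds=0000  new=1110  old=1010  +wl: 
  step 3. node 2  ⊔preds=0000  new=1111  stable
  step 4. node 3  ⊔preds=0000  new=1010  old=0000  +wl: 
  step 5. node 4  ⊔preds=1111  new=1010  old=0000  +wl: 0,3
  step 6. node 0  ⊔preds=1010  new=0111  stable
  step 7. node 3  ⊔preds=1010  new=1010  stable

Least fixpoint reached:
  node 0: 0111
  node 1: 1110
  node 2: 1111
  node 3: 1010
  node 4: 1010

1111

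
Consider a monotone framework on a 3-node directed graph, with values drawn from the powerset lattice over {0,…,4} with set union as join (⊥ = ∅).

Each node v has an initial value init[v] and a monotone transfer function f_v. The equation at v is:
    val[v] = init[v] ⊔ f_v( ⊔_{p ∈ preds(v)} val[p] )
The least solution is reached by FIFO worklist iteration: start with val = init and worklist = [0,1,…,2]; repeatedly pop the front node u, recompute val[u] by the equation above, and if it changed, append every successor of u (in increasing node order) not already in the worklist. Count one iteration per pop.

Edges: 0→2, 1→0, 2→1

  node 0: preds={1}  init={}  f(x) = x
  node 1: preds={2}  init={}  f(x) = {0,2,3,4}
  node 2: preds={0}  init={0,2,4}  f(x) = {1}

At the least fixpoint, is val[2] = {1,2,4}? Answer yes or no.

Worklist (6 pops):
  #1 pop 0: in={} → {} (no change)
  #2 pop 1: in={0,2,4} → {0,2,3,4} (was {}); enqueue [0]
  #3 pop 2: in={} → {0,1,2,4} (was {0,2,4}); enqueue [1]
  #4 pop 0: in={0,2,3,4} → {0,2,3,4} (was {}); enqueue [2]
  #5 pop 1: in={0,1,2,4} → {0,2,3,4} (no change)
  #6 pop 2: in={0,2,3,4} → {0,1,2,4} (no change)

Fixpoint:
  val[0] = {0,2,3,4}
  val[1] = {0,2,3,4}
  val[2] = {0,1,2,4}

no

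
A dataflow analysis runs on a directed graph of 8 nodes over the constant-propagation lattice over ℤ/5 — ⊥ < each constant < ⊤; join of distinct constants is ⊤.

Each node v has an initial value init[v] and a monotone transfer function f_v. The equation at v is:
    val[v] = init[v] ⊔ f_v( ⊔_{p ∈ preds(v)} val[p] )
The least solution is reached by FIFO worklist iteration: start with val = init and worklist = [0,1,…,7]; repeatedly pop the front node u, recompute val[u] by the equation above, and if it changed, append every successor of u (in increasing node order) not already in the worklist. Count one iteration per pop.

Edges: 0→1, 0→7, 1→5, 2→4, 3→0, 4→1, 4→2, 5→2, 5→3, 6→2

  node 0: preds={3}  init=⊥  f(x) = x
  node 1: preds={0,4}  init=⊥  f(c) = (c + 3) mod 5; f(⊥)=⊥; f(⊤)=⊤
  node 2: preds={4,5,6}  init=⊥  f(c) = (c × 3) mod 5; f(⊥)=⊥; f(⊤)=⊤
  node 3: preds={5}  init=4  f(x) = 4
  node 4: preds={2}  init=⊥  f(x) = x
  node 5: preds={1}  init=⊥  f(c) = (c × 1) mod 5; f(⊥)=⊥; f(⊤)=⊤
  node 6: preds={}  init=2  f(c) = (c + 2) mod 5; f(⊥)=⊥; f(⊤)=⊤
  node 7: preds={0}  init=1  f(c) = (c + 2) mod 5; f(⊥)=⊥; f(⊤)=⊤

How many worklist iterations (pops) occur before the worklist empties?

16

Trace (16 dequeues):
  [1] u=0 | in 4 | out 4 | prev ⊥ | push {}
  [2] u=1 | in 4 | out 2 | prev ⊥ | push {}
  [3] u=2 | in 2 | out 1 | prev ⊥ | push {}
  [4] u=3 | in ⊥ | out 4 | ==
  [5] u=4 | in 1 | out 1 | prev ⊥ | push {1,2}
  [6] u=5 | in 2 | out 2 | prev ⊥ | push {3}
  [7] u=6 | in ⊥ | out 2 | ==
  [8] u=7 | in 4 | out 1 | ==
  [9] u=1 | in ⊤ | out ⊤ | prev 2 | push {5}
  [10] u=2 | in ⊤ | out ⊤ | prev 1 | push {4}
  [11] u=3 | in 2 | out 4 | ==
  [12] u=5 | in ⊤ | out ⊤ | prev 2 | push {2,3}
  [13] u=4 | in ⊤ | out ⊤ | prev 1 | push {1}
  [14] u=2 | in ⊤ | out ⊤ | ==
  [15] u=3 | in ⊤ | out 4 | ==
  [16] u=1 | in ⊤ | out ⊤ | ==

Converged values:
  [0] 4
  [1] ⊤
  [2] ⊤
  [3] 4
  [4] ⊤
  [5] ⊤
  [6] 2
  [7] 1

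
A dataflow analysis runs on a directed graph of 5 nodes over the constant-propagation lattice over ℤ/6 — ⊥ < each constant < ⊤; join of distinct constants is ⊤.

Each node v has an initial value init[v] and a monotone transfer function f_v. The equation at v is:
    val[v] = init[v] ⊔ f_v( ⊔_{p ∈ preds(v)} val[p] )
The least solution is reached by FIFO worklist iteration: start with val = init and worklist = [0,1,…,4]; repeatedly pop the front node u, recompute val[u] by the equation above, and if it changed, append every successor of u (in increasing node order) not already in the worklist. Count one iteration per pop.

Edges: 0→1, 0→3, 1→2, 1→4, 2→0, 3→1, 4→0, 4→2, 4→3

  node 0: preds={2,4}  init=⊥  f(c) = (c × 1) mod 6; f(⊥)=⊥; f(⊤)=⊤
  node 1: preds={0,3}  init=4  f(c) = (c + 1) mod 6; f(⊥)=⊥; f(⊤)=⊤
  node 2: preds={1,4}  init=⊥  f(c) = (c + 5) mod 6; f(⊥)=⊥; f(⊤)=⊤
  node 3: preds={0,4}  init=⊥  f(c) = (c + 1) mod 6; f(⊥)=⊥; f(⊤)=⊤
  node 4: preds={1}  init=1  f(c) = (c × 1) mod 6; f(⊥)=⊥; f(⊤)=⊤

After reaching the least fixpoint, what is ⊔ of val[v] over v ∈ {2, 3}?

⊤

Trace (10 dequeues):
  [1] u=0 | in 1 | out 1 | prev ⊥ | push {}
  [2] u=1 | in 1 | out ⊤ | prev 4 | push {}
  [3] u=2 | in ⊤ | out ⊤ | prev ⊥ | push {0}
  [4] u=3 | in 1 | out 2 | prev ⊥ | push {1}
  [5] u=4 | in ⊤ | out ⊤ | prev 1 | push {2,3}
  [6] u=0 | in ⊤ | out ⊤ | prev 1 | push {}
  [7] u=1 | in ⊤ | out ⊤ | ==
  [8] u=2 | in ⊤ | out ⊤ | ==
  [9] u=3 | in ⊤ | out ⊤ | prev 2 | push {1}
  [10] u=1 | in ⊤ | out ⊤ | ==

Converged values:
  [0] ⊤
  [1] ⊤
  [2] ⊤
  [3] ⊤
  [4] ⊤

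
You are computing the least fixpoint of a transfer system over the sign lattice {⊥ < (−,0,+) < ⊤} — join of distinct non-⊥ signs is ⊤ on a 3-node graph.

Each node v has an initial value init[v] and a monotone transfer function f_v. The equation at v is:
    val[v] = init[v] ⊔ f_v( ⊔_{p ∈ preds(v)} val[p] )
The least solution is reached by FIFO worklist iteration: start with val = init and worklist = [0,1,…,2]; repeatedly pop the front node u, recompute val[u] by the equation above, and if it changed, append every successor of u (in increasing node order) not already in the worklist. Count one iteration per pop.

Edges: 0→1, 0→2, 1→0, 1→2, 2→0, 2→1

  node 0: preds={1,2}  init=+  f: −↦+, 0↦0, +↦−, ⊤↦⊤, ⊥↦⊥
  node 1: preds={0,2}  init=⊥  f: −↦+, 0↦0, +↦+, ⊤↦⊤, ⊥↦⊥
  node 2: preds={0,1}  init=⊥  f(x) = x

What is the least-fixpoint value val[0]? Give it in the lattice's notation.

Worklist (8 pops):
  #1 pop 0: in=⊥ → + (no change)
  #2 pop 1: in=+ → + (was ⊥); enqueue [0]
  #3 pop 2: in=+ → + (was ⊥); enqueue [1]
  #4 pop 0: in=+ → ⊤ (was +); enqueue [2]
  #5 pop 1: in=⊤ → ⊤ (was +); enqueue [0]
  #6 pop 2: in=⊤ → ⊤ (was +); enqueue [1]
  #7 pop 0: in=⊤ → ⊤ (no change)
  #8 pop 1: in=⊤ → ⊤ (no change)

Fixpoint:
  val[0] = ⊤
  val[1] = ⊤
  val[2] = ⊤

⊤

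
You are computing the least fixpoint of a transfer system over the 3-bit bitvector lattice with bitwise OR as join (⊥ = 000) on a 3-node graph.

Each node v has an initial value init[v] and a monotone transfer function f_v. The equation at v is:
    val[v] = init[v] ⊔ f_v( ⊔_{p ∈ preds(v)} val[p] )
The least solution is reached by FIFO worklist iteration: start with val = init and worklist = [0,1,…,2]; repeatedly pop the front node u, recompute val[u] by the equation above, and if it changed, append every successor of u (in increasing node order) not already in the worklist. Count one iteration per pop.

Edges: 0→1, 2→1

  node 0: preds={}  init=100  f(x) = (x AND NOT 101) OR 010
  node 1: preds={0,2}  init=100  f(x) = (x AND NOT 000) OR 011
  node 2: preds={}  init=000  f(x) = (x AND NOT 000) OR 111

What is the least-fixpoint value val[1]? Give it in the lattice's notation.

Iteration log — 4 steps:
  step 1. node 0  ⊔preds=000  new=110  old=100  +wl: 
  step 2. node 1  ⊔preds=110  new=111  old=100  +wl: 
  step 3. node 2  ⊔preds=000  new=111  old=000  +wl: 1
  step 4. node 1  ⊔preds=111  new=111  stable

Least fixpoint reached:
  node 0: 110
  node 1: 111
  node 2: 111

111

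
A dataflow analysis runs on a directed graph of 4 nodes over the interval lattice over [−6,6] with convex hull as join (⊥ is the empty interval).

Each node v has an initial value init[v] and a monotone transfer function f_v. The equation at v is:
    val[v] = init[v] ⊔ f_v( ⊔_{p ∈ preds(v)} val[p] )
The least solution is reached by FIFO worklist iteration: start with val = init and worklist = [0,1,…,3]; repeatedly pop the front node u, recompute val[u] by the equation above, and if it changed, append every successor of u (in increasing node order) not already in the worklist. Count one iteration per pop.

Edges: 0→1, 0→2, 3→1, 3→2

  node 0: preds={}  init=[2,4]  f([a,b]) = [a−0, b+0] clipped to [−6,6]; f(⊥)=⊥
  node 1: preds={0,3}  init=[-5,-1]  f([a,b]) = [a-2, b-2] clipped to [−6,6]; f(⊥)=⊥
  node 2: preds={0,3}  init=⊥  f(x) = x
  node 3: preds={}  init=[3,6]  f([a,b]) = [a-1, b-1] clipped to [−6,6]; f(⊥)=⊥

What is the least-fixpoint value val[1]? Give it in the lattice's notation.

Iteration log — 4 steps:
  step 1. node 0  ⊔preds=⊥  new=[2,4]  stable
  step 2. node 1  ⊔preds=[2,6]  new=[-5,4]  old=[-5,-1]  +wl: 
  step 3. node 2  ⊔preds=[2,6]  new=[2,6]  old=⊥  +wl: 
  step 4. node 3  ⊔preds=⊥  new=[3,6]  stable

Least fixpoint reached:
  node 0: [2,4]
  node 1: [-5,4]
  node 2: [2,6]
  node 3: [3,6]

[-5,4]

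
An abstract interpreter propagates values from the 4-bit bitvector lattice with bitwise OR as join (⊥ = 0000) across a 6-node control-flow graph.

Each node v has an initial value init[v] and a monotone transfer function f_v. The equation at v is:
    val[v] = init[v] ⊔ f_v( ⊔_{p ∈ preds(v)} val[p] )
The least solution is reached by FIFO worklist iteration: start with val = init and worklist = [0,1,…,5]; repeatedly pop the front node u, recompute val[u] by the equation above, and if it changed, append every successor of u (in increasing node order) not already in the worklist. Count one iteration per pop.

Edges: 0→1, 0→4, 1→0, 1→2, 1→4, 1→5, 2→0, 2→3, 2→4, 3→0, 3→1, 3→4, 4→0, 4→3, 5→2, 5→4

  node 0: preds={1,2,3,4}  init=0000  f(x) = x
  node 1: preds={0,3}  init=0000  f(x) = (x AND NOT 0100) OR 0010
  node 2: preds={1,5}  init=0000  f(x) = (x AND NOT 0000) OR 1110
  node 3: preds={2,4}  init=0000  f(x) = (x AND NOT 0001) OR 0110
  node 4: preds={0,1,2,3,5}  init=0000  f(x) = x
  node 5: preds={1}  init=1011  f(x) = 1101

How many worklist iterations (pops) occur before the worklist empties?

13

Trace (13 dequeues):
  [1] u=0 | in 0000 | out 0000 | ==
  [2] u=1 | in 0000 | out 0010 | prev 0000 | push {0}
  [3] u=2 | in 1011 | out 1111 | prev 0000 | push {}
  [4] u=3 | in 1111 | out 1110 | prev 0000 | push {1}
  [5] u=4 | in 1111 | out 1111 | prev 0000 | push {3}
  [6] u=5 | in 0010 | out 1111 | prev 1011 | push {2,4}
  [7] u=0 | in 1111 | out 1111 | prev 0000 | push {}
  [8] u=1 | in 1111 | out 1011 | prev 0010 | push {0,5}
  [9] u=3 | in 1111 | out 1110 | ==
  [10] u=2 | in 1111 | out 1111 | ==
  [11] u=4 | in 1111 | out 1111 | ==
  [12] u=0 | in 1111 | out 1111 | ==
  [13] u=5 | in 1011 | out 1111 | ==

Converged values:
  [0] 1111
  [1] 1011
  [2] 1111
  [3] 1110
  [4] 1111
  [5] 1111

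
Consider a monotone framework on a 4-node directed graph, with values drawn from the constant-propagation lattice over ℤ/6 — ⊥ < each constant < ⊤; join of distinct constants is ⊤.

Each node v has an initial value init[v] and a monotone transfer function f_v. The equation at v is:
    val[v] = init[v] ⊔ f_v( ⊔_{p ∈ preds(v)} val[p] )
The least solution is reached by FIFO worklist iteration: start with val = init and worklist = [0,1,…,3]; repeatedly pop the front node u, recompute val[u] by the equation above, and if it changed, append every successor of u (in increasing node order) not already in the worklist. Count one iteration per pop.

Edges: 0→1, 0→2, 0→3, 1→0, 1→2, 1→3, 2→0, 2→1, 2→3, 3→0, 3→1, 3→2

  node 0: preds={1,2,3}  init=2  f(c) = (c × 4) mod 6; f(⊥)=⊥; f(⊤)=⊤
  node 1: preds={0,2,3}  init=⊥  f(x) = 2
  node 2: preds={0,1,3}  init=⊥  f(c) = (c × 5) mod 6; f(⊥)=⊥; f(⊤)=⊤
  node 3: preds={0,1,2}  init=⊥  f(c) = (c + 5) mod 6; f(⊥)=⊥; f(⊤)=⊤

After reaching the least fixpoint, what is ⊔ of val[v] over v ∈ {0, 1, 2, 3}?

⊤

Worklist (10 pops):
  #1 pop 0: in=⊥ → 2 (no change)
  #2 pop 1: in=2 → 2 (was ⊥); enqueue [0]
  #3 pop 2: in=2 → 4 (was ⊥); enqueue [1]
  #4 pop 3: in=⊤ → ⊤ (was ⊥); enqueue [2]
  #5 pop 0: in=⊤ → ⊤ (was 2); enqueue [3]
  #6 pop 1: in=⊤ → 2 (no change)
  #7 pop 2: in=⊤ → ⊤ (was 4); enqueue [0,1]
  #8 pop 3: in=⊤ → ⊤ (no change)
  #9 pop 0: in=⊤ → ⊤ (no change)
  #10 pop 1: in=⊤ → 2 (no change)

Fixpoint:
  val[0] = ⊤
  val[1] = 2
  val[2] = ⊤
  val[3] = ⊤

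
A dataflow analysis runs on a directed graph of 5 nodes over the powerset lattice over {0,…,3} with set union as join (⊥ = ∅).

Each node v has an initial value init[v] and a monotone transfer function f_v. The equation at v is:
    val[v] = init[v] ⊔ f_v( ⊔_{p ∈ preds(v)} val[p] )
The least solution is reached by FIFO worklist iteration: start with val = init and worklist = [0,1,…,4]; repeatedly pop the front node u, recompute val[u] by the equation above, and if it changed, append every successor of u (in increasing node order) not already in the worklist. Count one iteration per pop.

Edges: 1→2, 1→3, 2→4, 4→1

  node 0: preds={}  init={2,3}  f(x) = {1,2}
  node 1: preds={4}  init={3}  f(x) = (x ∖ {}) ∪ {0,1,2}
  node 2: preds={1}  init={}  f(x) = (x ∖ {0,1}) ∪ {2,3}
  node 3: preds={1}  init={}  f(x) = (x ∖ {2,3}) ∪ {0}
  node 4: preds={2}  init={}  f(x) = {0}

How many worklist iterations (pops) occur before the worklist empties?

6

Worklist (6 pops):
  #1 pop 0: in={} → {1,2,3} (was {2,3}); enqueue []
  #2 pop 1: in={} → {0,1,2,3} (was {3}); enqueue []
  #3 pop 2: in={0,1,2,3} → {2,3} (was {}); enqueue []
  #4 pop 3: in={0,1,2,3} → {0,1} (was {}); enqueue []
  #5 pop 4: in={2,3} → {0} (was {}); enqueue [1]
  #6 pop 1: in={0} → {0,1,2,3} (no change)

Fixpoint:
  val[0] = {1,2,3}
  val[1] = {0,1,2,3}
  val[2] = {2,3}
  val[3] = {0,1}
  val[4] = {0}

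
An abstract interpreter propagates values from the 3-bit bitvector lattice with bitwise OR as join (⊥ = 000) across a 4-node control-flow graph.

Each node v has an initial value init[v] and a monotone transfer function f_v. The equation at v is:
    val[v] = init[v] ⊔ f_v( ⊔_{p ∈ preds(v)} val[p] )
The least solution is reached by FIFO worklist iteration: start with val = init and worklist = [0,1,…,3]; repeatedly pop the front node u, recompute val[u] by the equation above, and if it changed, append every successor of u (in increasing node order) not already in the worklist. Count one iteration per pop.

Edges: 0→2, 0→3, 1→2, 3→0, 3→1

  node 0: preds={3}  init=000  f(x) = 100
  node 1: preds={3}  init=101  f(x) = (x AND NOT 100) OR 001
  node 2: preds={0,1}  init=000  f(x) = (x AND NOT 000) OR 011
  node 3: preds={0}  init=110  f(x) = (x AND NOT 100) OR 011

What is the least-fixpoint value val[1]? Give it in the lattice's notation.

Trace (6 dequeues):
  [1] u=0 | in 110 | out 100 | prev 000 | push {}
  [2] u=1 | in 110 | out 111 | prev 101 | push {}
  [3] u=2 | in 111 | out 111 | prev 000 | push {}
  [4] u=3 | in 100 | out 111 | prev 110 | push {0,1}
  [5] u=0 | in 111 | out 100 | ==
  [6] u=1 | in 111 | out 111 | ==

Converged values:
  [0] 100
  [1] 111
  [2] 111
  [3] 111

111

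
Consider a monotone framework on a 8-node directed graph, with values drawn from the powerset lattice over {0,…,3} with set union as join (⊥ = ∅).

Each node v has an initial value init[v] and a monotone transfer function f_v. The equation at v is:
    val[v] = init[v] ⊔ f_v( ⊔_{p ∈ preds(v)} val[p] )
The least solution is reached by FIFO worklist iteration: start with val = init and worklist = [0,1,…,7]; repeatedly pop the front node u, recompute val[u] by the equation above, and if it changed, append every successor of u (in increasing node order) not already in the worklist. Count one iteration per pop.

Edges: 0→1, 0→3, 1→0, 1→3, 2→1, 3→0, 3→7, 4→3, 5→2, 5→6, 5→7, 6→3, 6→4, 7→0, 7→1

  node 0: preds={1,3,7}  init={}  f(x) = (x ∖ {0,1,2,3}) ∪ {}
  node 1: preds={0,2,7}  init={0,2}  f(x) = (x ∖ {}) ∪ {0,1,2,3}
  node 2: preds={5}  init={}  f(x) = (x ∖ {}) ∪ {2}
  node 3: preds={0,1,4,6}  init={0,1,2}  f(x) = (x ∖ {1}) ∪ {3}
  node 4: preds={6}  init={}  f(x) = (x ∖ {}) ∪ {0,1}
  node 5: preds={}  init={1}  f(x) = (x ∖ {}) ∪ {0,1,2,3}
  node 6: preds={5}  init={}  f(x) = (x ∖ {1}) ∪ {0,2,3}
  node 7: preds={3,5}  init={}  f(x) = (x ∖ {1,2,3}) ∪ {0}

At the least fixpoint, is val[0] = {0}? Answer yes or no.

no

Worklist (15 pops):
  #1 pop 0: in={0,1,2} → {} (no change)
  #2 pop 1: in={} → {0,1,2,3} (was {0,2}); enqueue [0]
  #3 pop 2: in={1} → {1,2} (was {}); enqueue [1]
  #4 pop 3: in={0,1,2,3} → {0,1,2,3} (was {0,1,2}); enqueue []
  #5 pop 4: in={} → {0,1} (was {}); enqueue [3]
  #6 pop 5: in={} → {0,1,2,3} (was {1}); enqueue [2]
  #7 pop 6: in={0,1,2,3} → {0,2,3} (was {}); enqueue [4]
  #8 pop 7: in={0,1,2,3} → {0} (was {}); enqueue []
  #9 pop 0: in={0,1,2,3} → {} (no change)
  #10 pop 1: in={0,1,2} → {0,1,2,3} (no change)
  #11 pop 3: in={0,1,2,3} → {0,1,2,3} (no change)
  #12 pop 2: in={0,1,2,3} → {0,1,2,3} (was {1,2}); enqueue [1]
  #13 pop 4: in={0,2,3} → {0,1,2,3} (was {0,1}); enqueue [3]
  #14 pop 1: in={0,1,2,3} → {0,1,2,3} (no change)
  #15 pop 3: in={0,1,2,3} → {0,1,2,3} (no change)

Fixpoint:
  val[0] = {}
  val[1] = {0,1,2,3}
  val[2] = {0,1,2,3}
  val[3] = {0,1,2,3}
  val[4] = {0,1,2,3}
  val[5] = {0,1,2,3}
  val[6] = {0,2,3}
  val[7] = {0}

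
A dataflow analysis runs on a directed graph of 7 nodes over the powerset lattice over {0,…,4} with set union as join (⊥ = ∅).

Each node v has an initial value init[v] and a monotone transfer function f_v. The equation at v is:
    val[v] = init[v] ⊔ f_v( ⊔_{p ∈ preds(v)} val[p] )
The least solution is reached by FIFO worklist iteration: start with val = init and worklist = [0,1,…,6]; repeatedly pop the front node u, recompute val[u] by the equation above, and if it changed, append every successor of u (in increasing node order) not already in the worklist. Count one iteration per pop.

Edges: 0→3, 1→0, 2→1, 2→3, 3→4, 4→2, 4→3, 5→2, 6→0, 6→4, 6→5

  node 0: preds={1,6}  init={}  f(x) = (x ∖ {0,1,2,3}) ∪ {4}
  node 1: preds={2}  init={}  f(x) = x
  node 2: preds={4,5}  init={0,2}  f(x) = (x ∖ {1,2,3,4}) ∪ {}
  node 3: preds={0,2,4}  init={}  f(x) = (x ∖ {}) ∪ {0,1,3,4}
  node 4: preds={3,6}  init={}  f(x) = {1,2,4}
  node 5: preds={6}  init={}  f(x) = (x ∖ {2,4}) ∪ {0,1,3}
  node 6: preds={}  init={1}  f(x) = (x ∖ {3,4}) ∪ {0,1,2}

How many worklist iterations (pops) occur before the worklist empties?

12

Trace (12 dequeues):
  [1] u=0 | in {1} | out {4} | prev {} | push {}
  [2] u=1 | in {0,2} | out {0,2} | prev {} | push {0}
  [3] u=2 | in {} | out {0,2} | ==
  [4] u=3 | in {0,2,4} | out {0,1,2,3,4} | prev {} | push {}
  [5] u=4 | in {0,1,2,3,4} | out {1,2,4} | prev {} | push {2,3}
  [6] u=5 | in {1} | out {0,1,3} | prev {} | push {}
  [7] u=6 | in {} | out {0,1,2} | prev {1} | push {4,5}
  [8] u=0 | in {0,1,2} | out {4} | ==
  [9] u=2 | in {0,1,2,3,4} | out {0,2} | ==
  [10] u=3 | in {0,1,2,4} | out {0,1,2,3,4} | ==
  [11] u=4 | in {0,1,2,3,4} | out {1,2,4} | ==
  [12] u=5 | in {0,1,2} | out {0,1,3} | ==

Converged values:
  [0] {4}
  [1] {0,2}
  [2] {0,2}
  [3] {0,1,2,3,4}
  [4] {1,2,4}
  [5] {0,1,3}
  [6] {0,1,2}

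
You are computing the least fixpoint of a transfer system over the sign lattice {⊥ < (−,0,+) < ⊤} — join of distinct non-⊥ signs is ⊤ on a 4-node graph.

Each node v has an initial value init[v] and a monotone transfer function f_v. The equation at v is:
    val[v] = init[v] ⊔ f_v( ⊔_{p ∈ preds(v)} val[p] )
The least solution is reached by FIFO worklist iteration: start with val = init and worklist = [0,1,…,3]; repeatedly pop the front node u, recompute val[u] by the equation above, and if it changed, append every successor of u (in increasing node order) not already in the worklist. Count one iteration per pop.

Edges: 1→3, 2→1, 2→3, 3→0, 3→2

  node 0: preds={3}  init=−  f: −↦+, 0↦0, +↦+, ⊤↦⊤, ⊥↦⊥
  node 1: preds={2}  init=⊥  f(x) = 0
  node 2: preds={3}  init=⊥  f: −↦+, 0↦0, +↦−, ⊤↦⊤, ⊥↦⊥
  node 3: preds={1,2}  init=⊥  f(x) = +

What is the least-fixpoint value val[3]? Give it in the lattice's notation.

+

Iteration log — 8 steps:
  step 1. node 0  ⊔preds=⊥  new=−  stable
  step 2. node 1  ⊔preds=⊥  new=0  old=⊥  +wl: 
  step 3. node 2  ⊔preds=⊥  new=⊥  stable
  step 4. node 3  ⊔preds=0  new=+  old=⊥  +wl: 0,2
  step 5. node 0  ⊔preds=+  new=⊤  old=−  +wl: 
  step 6. node 2  ⊔preds=+  new=−  old=⊥  +wl: 1,3
  step 7. node 1  ⊔preds=−  new=0  stable
  step 8. node 3  ⊔preds=⊤  new=+  stable

Least fixpoint reached:
  node 0: ⊤
  node 1: 0
  node 2: −
  node 3: +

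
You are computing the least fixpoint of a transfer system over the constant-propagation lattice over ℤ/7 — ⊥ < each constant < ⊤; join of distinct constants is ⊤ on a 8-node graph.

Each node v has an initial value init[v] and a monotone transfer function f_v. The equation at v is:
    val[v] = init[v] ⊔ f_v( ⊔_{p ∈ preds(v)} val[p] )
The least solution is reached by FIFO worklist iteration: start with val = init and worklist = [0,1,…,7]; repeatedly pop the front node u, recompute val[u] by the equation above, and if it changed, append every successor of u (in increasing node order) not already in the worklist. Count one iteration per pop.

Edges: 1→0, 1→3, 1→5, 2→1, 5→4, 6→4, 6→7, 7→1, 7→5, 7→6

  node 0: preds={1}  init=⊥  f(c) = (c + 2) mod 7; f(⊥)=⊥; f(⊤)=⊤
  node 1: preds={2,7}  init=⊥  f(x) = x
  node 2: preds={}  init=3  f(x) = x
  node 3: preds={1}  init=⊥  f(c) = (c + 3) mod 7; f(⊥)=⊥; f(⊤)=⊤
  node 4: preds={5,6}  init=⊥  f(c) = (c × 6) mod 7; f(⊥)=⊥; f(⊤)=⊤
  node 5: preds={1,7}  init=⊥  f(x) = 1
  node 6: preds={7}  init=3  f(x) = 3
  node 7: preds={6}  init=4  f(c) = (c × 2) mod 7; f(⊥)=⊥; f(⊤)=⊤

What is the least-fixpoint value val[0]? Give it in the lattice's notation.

⊤

Trace (13 dequeues):
  [1] u=0 | in ⊥ | out ⊥ | ==
  [2] u=1 | in ⊤ | out ⊤ | prev ⊥ | push {0}
  [3] u=2 | in ⊥ | out 3 | ==
  [4] u=3 | in ⊤ | out ⊤ | prev ⊥ | push {}
  [5] u=4 | in 3 | out 4 | prev ⊥ | push {}
  [6] u=5 | in ⊤ | out 1 | prev ⊥ | push {4}
  [7] u=6 | in 4 | out 3 | ==
  [8] u=7 | in 3 | out ⊤ | prev 4 | push {1,5,6}
  [9] u=0 | in ⊤ | out ⊤ | prev ⊥ | push {}
  [10] u=4 | in ⊤ | out ⊤ | prev 4 | push {}
  [11] u=1 | in ⊤ | out ⊤ | ==
  [12] u=5 | in ⊤ | out 1 | ==
  [13] u=6 | in ⊤ | out 3 | ==

Converged values:
  [0] ⊤
  [1] ⊤
  [2] 3
  [3] ⊤
  [4] ⊤
  [5] 1
  [6] 3
  [7] ⊤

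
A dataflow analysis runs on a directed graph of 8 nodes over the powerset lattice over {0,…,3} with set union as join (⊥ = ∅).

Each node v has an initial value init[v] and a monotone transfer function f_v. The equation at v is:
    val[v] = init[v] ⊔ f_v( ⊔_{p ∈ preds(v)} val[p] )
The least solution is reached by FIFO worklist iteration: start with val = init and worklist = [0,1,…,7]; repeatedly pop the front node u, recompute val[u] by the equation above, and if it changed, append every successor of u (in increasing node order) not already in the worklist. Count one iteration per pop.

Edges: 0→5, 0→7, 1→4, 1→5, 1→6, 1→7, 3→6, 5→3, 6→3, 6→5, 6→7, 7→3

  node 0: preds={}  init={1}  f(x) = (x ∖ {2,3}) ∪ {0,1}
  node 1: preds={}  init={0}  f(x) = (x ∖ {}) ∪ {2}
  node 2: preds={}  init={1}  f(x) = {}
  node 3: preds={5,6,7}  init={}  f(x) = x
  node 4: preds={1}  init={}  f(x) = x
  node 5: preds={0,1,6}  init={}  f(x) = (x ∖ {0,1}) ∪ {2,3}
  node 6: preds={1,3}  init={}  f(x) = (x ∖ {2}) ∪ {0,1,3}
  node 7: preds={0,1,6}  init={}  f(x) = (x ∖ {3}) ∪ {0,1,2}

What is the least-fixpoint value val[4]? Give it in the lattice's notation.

{0,2}

Worklist (11 pops):
  #1 pop 0: in={} → {0,1} (was {1}); enqueue []
  #2 pop 1: in={} → {0,2} (was {0}); enqueue []
  #3 pop 2: in={} → {1} (no change)
  #4 pop 3: in={} → {} (no change)
  #5 pop 4: in={0,2} → {0,2} (was {}); enqueue []
  #6 pop 5: in={0,1,2} → {2,3} (was {}); enqueue [3]
  #7 pop 6: in={0,2} → {0,1,3} (was {}); enqueue [5]
  #8 pop 7: in={0,1,2,3} → {0,1,2} (was {}); enqueue []
  #9 pop 3: in={0,1,2,3} → {0,1,2,3} (was {}); enqueue [6]
  #10 pop 5: in={0,1,2,3} → {2,3} (no change)
  #11 pop 6: in={0,1,2,3} → {0,1,3} (no change)

Fixpoint:
  val[0] = {0,1}
  val[1] = {0,2}
  val[2] = {1}
  val[3] = {0,1,2,3}
  val[4] = {0,2}
  val[5] = {2,3}
  val[6] = {0,1,3}
  val[7] = {0,1,2}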